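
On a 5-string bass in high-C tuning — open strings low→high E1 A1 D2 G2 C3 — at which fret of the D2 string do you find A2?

A2 is 7 semitones above the open D2 (D–D#–E–F–F#–G–G#–A), so it sits at fret 7.

7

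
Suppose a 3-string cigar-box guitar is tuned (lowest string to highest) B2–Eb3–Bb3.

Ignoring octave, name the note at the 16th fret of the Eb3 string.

G

Each fret is one semitone, so Eb3 + 16 = G.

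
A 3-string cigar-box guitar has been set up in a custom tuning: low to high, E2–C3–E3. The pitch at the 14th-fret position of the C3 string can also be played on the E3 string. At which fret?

Fret 14 on C3 is MIDI 48 + 14 = 62 (D4). On the E3 string (open MIDI 52), that pitch is 62 − 52 = fret 10.

10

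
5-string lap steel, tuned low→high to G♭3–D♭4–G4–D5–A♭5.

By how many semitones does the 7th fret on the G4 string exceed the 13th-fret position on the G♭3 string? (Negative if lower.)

7 semitones

G4 at fret 7 → D5 (MIDI 74); G♭3 at fret 13 → G4 (MIDI 67).
74 − 67 = 7, so the two pitches are 7 semitones apart.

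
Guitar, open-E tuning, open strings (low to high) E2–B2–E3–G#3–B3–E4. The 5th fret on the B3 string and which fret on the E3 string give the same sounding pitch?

B3 at fret 5 is B3 + 5 semitones = E4.
The open E3 string is 7 semitones below the open B3, so the same pitch on the E3 string lies at fret 5 + 7 = 12.

12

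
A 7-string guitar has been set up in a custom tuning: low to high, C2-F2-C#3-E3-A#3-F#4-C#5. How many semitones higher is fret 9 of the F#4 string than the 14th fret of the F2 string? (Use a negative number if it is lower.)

20 semitones

F#4 at fret 9 → D#5 (MIDI 75); F2 at fret 14 → G3 (MIDI 55).
75 − 55 = 20, so the two pitches are 20 semitones apart.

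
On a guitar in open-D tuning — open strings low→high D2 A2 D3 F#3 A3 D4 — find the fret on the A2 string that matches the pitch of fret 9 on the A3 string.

Fret 9 on A3 is MIDI 57 + 9 = 66 (F#4). On the A2 string (open MIDI 45), that pitch is 66 − 45 = fret 21.

21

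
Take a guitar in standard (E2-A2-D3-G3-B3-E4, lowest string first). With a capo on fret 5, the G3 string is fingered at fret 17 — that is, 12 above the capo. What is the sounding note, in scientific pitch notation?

The capo raises the open G3 by 5 semitones to C4; fretting 12 more gives G3 + 5 + 12 = G3 + 17 semitones = C5.

C5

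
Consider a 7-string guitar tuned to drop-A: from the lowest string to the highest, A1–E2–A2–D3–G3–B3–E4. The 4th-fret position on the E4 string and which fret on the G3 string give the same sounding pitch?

13

E4 at fret 4 is E4 + 4 semitones = G#4.
The open G3 string is 9 semitones below the open E4, so the same pitch on the G3 string lies at fret 4 + 9 = 13.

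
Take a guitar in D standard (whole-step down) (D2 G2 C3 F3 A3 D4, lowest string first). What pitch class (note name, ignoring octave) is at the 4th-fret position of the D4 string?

F♯

D4 is MIDI 62. Adding 4 gives 66; 66 mod 12 = 6, i.e. F♯.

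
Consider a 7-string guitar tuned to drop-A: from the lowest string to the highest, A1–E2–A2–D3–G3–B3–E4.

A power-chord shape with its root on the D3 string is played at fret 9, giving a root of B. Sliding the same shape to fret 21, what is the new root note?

B

Moving from fret 9 to fret 21 shifts the root by 12 semitones.
B up 12 semitones is B.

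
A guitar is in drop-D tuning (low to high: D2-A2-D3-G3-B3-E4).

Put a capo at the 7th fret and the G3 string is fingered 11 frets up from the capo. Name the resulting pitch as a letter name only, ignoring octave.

The capo raises the open G3 by 7 semitones to D4; fretting 11 more gives G3 + 7 + 11 = G3 + 18 semitones, landing on C#.
(Also written Db.)

C#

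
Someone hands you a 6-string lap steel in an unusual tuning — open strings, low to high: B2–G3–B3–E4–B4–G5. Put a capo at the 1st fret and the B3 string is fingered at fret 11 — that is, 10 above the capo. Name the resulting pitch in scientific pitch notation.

Bb4

The capo raises the open B3 by 1 semitone to C4; fretting 10 more gives B3 + 1 + 10 = B3 + 11 semitones = Bb4.
(Also written A#.)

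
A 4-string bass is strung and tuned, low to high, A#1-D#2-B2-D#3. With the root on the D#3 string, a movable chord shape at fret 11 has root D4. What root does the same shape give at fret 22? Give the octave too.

C#5

Moving from fret 11 to fret 22 shifts the root by 11 semitones.
D4 up 11 semitones is C#5.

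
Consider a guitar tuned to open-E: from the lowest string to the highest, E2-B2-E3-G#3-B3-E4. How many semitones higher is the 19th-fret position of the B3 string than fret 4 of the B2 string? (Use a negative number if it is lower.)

B3 at fret 19 → F#5 (MIDI 78); B2 at fret 4 → D#3 (MIDI 51).
78 − 51 = 27, so the two pitches are 27 semitones apart.

27 semitones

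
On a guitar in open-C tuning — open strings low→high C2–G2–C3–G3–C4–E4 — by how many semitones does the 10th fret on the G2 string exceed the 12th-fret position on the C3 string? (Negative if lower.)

G2 at fret 10 → F3 (MIDI 53); C3 at fret 12 → C4 (MIDI 60).
53 − 60 = -7, so the two pitches are 7 semitones apart.

-7 semitones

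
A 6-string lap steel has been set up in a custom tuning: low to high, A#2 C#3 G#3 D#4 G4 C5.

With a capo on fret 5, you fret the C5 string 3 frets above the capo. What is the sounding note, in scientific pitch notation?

G#5

The capo raises the open C5 by 5 semitones to F5; fretting 3 more gives C5 + 5 + 3 = C5 + 8 semitones = G#5.
(Also written Ab.)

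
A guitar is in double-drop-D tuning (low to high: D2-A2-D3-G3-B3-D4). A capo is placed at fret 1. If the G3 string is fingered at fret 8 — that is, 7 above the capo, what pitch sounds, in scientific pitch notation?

The capo raises the open G3 by 1 semitone to G#3; fretting 7 more gives G3 + 1 + 7 = G3 + 8 semitones = D#4.

D#4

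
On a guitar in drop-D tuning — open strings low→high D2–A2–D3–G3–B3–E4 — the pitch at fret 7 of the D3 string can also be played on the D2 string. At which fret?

19

Fret 7 on D3 is MIDI 50 + 7 = 57 (A3). On the D2 string (open MIDI 38), that pitch is 57 − 38 = fret 19.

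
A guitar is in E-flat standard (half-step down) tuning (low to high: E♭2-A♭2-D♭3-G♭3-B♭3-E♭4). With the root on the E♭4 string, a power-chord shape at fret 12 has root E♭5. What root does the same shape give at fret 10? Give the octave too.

D♭5

Moving from fret 12 to fret 10 shifts the root by -2 semitones.
E♭5 down 2 semitones is D♭5.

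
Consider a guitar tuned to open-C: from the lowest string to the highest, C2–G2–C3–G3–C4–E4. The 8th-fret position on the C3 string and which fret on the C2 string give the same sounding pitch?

Fret 8 on C3 is MIDI 48 + 8 = 56 (G#3). On the C2 string (open MIDI 36), that pitch is 56 − 36 = fret 20.

20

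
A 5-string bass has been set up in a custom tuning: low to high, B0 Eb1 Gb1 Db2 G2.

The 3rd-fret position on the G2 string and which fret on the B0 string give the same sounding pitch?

G2 at fret 3 is G2 + 3 semitones = Bb2.
The open B0 string is 20 semitones below the open G2, so the same pitch on the B0 string lies at fret 3 + 20 = 23.

23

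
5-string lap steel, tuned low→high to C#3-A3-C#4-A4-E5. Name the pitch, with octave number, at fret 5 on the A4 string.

D5

A4 is MIDI 69. Adding 5 gives 74, which is D5.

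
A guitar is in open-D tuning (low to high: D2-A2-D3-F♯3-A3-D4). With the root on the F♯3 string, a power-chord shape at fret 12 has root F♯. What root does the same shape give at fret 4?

A♯

Moving from fret 12 to fret 4 shifts the root by -8 semitones.
F♯ down 8 semitones is A♯.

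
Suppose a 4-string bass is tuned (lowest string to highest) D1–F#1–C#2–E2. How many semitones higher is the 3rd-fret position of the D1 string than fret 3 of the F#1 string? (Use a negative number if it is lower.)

-4 semitones

D1 at fret 3 → F1 (MIDI 29); F#1 at fret 3 → A1 (MIDI 33).
29 − 33 = -4, so the two pitches are 4 semitones apart.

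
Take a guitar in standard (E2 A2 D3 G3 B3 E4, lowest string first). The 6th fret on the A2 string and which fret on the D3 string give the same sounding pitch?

1

A2 at fret 6 is A2 + 6 semitones = D#3.
The open D3 string is 5 semitones above the open A2, so the same pitch on the D3 string lies at fret 6 − 5 = 1.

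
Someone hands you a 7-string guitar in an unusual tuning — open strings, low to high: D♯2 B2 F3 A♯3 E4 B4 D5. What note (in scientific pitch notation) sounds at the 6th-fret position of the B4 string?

B4 is MIDI 71. Adding 6 gives 77, which is F5.

F5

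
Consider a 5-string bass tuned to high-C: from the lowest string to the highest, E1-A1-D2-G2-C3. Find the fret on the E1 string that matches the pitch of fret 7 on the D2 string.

17

Fret 7 on D2 is MIDI 38 + 7 = 45 (A2). On the E1 string (open MIDI 28), that pitch is 45 − 28 = fret 17.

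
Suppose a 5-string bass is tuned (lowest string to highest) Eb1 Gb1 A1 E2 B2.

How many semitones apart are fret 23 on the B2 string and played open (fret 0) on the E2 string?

B2 at fret 23 → Bb4 (MIDI 70); E2 at fret 0 → E2 (MIDI 40).
70 − 40 = 30, so the two pitches are 30 semitones apart, with Bb4 the higher.

30 semitones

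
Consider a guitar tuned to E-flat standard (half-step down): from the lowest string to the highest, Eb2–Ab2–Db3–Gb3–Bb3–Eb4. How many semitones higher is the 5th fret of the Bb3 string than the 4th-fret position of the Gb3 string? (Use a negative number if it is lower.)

5 semitones

Bb3 at fret 5 → Eb4 (MIDI 63); Gb3 at fret 4 → Bb3 (MIDI 58).
63 − 58 = 5, so the two pitches are 5 semitones apart.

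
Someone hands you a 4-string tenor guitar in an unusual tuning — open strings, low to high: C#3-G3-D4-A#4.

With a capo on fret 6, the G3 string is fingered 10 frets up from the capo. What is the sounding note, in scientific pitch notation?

B4

The capo raises the open G3 by 6 semitones to C#4; fretting 10 more gives G3 + 6 + 10 = G3 + 16 semitones = B4.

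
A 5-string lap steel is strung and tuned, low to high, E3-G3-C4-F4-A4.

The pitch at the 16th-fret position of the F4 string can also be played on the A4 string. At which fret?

12

Fret 16 on F4 is MIDI 65 + 16 = 81 (A5). On the A4 string (open MIDI 69), that pitch is 81 − 69 = fret 12.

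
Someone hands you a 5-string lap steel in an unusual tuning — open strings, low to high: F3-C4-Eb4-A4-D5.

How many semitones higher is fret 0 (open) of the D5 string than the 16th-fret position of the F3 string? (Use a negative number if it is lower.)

D5 at fret 0 → D5 (MIDI 74); F3 at fret 16 → A4 (MIDI 69).
74 − 69 = 5, so the two pitches are 5 semitones apart.

5 semitones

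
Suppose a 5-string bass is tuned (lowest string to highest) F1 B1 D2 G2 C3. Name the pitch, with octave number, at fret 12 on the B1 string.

B2

The open B1 string plus 12 semitones: B–C–Db–D–…–A–Bb–B.
The walk passes from B into C once, so the octave number goes from 1 to 2.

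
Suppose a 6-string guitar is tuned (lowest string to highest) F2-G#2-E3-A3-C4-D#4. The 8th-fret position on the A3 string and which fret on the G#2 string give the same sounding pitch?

Fret 8 on A3 is MIDI 57 + 8 = 65 (F4). On the G#2 string (open MIDI 44), that pitch is 65 − 44 = fret 21.

21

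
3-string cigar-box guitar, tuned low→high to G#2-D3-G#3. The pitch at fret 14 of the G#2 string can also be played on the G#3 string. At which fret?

2

Fret 14 on G#2 is MIDI 44 + 14 = 58 (A#3). On the G#3 string (open MIDI 56), that pitch is 58 − 56 = fret 2.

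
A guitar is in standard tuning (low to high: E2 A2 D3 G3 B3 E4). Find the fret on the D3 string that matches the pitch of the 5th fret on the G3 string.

10

G3 at fret 5 is G3 + 5 semitones = C4.
The open D3 string is 5 semitones below the open G3, so the same pitch on the D3 string lies at fret 5 + 5 = 10.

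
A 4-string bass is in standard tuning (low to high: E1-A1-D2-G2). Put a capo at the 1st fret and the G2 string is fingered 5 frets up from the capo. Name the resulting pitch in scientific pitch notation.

The capo raises the open G2 by 1 semitone to G♯2; fretting 5 more gives G2 + 1 + 5 = G2 + 6 semitones = C♯3.

C♯3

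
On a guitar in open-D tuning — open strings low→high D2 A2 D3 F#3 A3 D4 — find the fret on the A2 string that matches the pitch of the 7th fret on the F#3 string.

16

Fret 7 on F#3 is MIDI 54 + 7 = 61 (C#4). On the A2 string (open MIDI 45), that pitch is 61 − 45 = fret 16.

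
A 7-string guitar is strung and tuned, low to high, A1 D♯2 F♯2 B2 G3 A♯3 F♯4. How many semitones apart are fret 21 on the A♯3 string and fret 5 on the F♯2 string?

32 semitones

A♯3 at fret 21 → G5 (MIDI 79); F♯2 at fret 5 → B2 (MIDI 47).
79 − 47 = 32, so the two pitches are 32 semitones apart, with G5 the higher.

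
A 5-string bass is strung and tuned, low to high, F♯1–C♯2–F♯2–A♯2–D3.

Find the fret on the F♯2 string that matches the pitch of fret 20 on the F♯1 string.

Fret 20 on F♯1 is MIDI 30 + 20 = 50 (D3). On the F♯2 string (open MIDI 42), that pitch is 50 − 42 = fret 8.

8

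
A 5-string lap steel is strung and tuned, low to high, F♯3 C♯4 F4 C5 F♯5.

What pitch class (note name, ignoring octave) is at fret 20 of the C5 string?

Each fret is one semitone, so C5 + 20 = G♯.

G♯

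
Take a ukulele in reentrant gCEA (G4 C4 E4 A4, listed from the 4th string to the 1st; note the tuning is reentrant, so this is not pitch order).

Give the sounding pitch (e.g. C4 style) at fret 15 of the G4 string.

A♯5

Each fret is one semitone, so G4 + 15 = A♯5.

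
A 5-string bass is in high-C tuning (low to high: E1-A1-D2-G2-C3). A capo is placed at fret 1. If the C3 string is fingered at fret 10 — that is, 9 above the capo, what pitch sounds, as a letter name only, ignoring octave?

The capo raises the open C3 by 1 semitone to C#3; fretting 9 more gives C3 + 1 + 9 = C3 + 10 semitones, landing on A#.

A#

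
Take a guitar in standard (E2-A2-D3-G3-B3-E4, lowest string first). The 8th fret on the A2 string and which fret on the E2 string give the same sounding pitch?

13

Fret 8 on A2 is MIDI 45 + 8 = 53 (F3). On the E2 string (open MIDI 40), that pitch is 53 − 40 = fret 13.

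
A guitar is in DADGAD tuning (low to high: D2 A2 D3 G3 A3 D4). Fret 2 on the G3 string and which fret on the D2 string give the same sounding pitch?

19

G3 at fret 2 is G3 + 2 semitones = A3.
The open D2 string is 17 semitones below the open G3, so the same pitch on the D2 string lies at fret 2 + 17 = 19.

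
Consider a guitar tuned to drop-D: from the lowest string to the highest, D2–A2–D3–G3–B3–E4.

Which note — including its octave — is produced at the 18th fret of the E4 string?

Each fret is one semitone, so E4 + 18 = A#5.
(Equivalently spelled Bb5.)

A#5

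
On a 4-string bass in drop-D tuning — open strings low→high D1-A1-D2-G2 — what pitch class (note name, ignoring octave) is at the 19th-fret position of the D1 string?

A

The open D1 string plus 19 semitones: D–D#–E–F–…–G–G#–A.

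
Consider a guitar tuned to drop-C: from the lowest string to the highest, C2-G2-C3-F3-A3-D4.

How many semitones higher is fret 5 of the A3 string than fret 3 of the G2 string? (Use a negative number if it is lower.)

16 semitones

A3 at fret 5 → D4 (MIDI 62); G2 at fret 3 → A#2 (MIDI 46).
62 − 46 = 16, so the two pitches are 16 semitones apart.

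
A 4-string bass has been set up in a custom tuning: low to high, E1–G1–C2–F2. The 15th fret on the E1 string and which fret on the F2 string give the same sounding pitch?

Fret 15 on E1 is MIDI 28 + 15 = 43 (G2). On the F2 string (open MIDI 41), that pitch is 43 − 41 = fret 2.

2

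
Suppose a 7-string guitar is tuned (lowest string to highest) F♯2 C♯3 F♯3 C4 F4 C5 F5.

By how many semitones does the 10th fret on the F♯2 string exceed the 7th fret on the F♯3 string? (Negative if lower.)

-9 semitones

F♯2 at fret 10 → E3 (MIDI 52); F♯3 at fret 7 → C♯4 (MIDI 61).
52 − 61 = -9, so the two pitches are 9 semitones apart.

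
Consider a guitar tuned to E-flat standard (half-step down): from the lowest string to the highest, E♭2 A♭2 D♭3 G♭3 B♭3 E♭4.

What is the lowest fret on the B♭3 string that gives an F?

7

From B♭3, count semitones up the chromatic scale until reaching F: Bb–B–C–Db–D–Eb–E–F — 7 steps.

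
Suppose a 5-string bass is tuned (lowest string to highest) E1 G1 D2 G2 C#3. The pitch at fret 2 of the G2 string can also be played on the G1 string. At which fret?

G2 at fret 2 is G2 + 2 semitones = A2.
The open G1 string is 12 semitones below the open G2, so the same pitch on the G1 string lies at fret 2 + 12 = 14.

14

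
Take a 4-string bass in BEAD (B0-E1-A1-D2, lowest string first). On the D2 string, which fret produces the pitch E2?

E2 is 2 semitones above the open D2 (D–D#–E), so it sits at fret 2.

2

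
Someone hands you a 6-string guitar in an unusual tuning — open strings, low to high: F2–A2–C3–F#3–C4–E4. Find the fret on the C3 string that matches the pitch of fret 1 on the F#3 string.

Fret 1 on F#3 is MIDI 54 + 1 = 55 (G3). On the C3 string (open MIDI 48), that pitch is 55 − 48 = fret 7.

7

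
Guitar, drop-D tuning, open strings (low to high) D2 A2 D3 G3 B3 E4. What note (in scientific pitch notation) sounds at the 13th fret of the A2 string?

The open A2 string plus 13 semitones: A–A#–B–C–…–G#–A–A#.
The walk passes from B into C once, so the octave number goes from 2 to 3.
(Equivalently spelled B♭3.)

A♯3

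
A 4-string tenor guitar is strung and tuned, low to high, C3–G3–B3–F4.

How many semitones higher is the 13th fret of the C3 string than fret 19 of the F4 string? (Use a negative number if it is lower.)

C3 at fret 13 → C#4 (MIDI 61); F4 at fret 19 → C6 (MIDI 84).
61 − 84 = -23, so the two pitches are 23 semitones apart.

-23 semitones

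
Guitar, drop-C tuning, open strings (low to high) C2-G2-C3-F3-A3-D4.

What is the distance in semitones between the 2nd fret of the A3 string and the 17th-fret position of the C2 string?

6 semitones

A3 at fret 2 → B3 (MIDI 59); C2 at fret 17 → F3 (MIDI 53).
59 − 53 = 6, so the two pitches are 6 semitones apart, with B3 the higher.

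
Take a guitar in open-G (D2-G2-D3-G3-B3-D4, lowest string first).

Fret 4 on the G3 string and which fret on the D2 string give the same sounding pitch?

Fret 4 on G3 is MIDI 55 + 4 = 59 (B3). On the D2 string (open MIDI 38), that pitch is 59 − 38 = fret 21.

21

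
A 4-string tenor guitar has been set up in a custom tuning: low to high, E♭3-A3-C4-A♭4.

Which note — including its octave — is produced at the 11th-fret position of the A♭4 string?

A♭4 is MIDI 68. Adding 11 gives 79, which is G5.

G5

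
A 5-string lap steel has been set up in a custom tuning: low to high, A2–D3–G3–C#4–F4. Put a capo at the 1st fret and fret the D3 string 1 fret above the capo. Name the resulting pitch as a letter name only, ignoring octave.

The capo raises the open D3 by 1 semitone to D#3; fretting 1 more gives D3 + 1 + 1 = D3 + 2 semitones, landing on E.

E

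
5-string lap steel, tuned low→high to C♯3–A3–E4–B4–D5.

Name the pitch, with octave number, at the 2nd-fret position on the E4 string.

F♯4

E4 is MIDI 64. Adding 2 gives 66, which is F♯4.
(Equivalently spelled G♭4.)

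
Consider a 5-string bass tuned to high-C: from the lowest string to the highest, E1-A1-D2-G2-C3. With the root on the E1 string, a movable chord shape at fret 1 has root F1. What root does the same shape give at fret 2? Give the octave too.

F#1

Moving from fret 1 to fret 2 shifts the root by 1 semitone.
F1 up 1 semitone is F#1.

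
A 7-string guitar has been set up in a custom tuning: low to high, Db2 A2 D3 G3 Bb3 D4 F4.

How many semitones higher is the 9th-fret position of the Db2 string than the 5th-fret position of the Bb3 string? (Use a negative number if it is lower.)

Db2 at fret 9 → Bb2 (MIDI 46); Bb3 at fret 5 → Eb4 (MIDI 63).
46 − 63 = -17, so the two pitches are 17 semitones apart.

-17 semitones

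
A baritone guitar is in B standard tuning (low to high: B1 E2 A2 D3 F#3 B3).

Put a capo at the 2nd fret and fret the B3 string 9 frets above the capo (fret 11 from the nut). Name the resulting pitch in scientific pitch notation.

The capo raises the open B3 by 2 semitones to C#4; fretting 9 more gives B3 + 2 + 9 = B3 + 11 semitones = A#4.
(Also written Bb.)

A#4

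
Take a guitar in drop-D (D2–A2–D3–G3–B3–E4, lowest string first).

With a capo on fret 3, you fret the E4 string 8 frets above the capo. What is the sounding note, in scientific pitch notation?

The capo raises the open E4 by 3 semitones to G4; fretting 8 more gives E4 + 3 + 8 = E4 + 11 semitones = D#5.
(Also written Eb.)

D#5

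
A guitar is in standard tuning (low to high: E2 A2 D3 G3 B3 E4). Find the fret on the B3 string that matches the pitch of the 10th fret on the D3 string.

1

D3 at fret 10 is D3 + 10 semitones = C4.
The open B3 string is 9 semitones above the open D3, so the same pitch on the B3 string lies at fret 10 − 9 = 1.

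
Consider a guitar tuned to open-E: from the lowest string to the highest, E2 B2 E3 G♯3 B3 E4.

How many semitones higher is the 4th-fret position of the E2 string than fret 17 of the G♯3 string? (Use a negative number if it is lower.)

-29 semitones

E2 at fret 4 → G♯2 (MIDI 44); G♯3 at fret 17 → C♯5 (MIDI 73).
44 − 73 = -29, so the two pitches are 29 semitones apart.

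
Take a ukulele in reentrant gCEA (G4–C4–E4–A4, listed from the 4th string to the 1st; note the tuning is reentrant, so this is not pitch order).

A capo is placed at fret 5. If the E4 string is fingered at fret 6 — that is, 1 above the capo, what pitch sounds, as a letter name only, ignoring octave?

The capo raises the open E4 by 5 semitones to A4; fretting 1 more gives E4 + 5 + 1 = E4 + 6 semitones, landing on A#.
(Also written Bb.)

A#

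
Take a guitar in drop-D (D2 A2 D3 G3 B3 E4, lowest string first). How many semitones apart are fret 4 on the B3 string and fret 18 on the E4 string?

B3 at fret 4 → D♯4 (MIDI 63); E4 at fret 18 → A♯5 (MIDI 82).
63 − 82 = -19, so the two pitches are 19 semitones apart, with A♯5 the higher.

19 semitones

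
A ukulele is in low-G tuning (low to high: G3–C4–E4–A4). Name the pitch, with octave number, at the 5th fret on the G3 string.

The open G3 string plus 5 semitones: G–G#–A–A#–B–C.
The walk passes from B into C once, so the octave number goes from 3 to 4.

C4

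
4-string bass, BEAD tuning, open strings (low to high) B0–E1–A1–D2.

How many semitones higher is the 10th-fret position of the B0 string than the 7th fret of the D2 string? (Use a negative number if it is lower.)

B0 at fret 10 → A1 (MIDI 33); D2 at fret 7 → A2 (MIDI 45).
33 − 45 = -12, so the two pitches are 12 semitones apart.

-12 semitones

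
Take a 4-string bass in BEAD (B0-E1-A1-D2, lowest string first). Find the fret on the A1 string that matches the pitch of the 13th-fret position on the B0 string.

3

B0 at fret 13 is B0 + 13 semitones = C2.
The open A1 string is 10 semitones above the open B0, so the same pitch on the A1 string lies at fret 13 − 10 = 3.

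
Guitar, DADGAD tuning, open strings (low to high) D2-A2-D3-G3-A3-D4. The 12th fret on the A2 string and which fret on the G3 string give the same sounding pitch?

2

A2 at fret 12 is A2 + 12 semitones = A3.
The open G3 string is 10 semitones above the open A2, so the same pitch on the G3 string lies at fret 12 − 10 = 2.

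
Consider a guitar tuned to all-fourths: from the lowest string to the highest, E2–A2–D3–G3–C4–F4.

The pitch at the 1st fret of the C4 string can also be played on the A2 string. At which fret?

C4 at fret 1 is C4 + 1 semitone = C#4.
The open A2 string is 15 semitones below the open C4, so the same pitch on the A2 string lies at fret 1 + 15 = 16.

16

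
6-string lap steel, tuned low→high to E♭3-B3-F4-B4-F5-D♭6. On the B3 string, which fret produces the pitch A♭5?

21

A♭5 is 21 semitones above the open B3 (B–C–Db–D–…–Gb–G–Ab), so it sits at fret 21.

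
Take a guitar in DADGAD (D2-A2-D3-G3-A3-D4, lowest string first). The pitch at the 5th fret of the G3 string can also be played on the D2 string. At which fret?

22

G3 at fret 5 is G3 + 5 semitones = C4.
The open D2 string is 17 semitones below the open G3, so the same pitch on the D2 string lies at fret 5 + 17 = 22.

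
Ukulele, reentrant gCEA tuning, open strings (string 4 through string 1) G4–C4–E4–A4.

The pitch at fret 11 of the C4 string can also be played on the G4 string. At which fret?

C4 at fret 11 is C4 + 11 semitones = B4.
The open G4 string is 7 semitones above the open C4, so the same pitch on the G4 string lies at fret 11 − 7 = 4.

4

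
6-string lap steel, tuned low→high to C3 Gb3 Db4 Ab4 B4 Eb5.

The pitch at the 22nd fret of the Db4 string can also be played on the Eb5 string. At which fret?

8

Db4 at fret 22 is Db4 + 22 semitones = B5.
The open Eb5 string is 14 semitones above the open Db4, so the same pitch on the Eb5 string lies at fret 22 − 14 = 8.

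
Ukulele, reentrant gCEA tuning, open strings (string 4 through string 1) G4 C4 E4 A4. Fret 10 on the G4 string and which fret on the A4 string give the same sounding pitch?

8

G4 at fret 10 is G4 + 10 semitones = F5.
The open A4 string is 2 semitones above the open G4, so the same pitch on the A4 string lies at fret 10 − 2 = 8.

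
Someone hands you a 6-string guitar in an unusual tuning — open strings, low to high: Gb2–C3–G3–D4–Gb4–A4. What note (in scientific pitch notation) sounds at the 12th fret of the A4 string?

A5

The open A4 string plus 12 semitones: A–Bb–B–C–…–G–Ab–A.
The walk passes from B into C once, so the octave number goes from 4 to 5.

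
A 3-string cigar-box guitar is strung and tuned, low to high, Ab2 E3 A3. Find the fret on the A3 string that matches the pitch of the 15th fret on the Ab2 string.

Fret 15 on Ab2 is MIDI 44 + 15 = 59 (B3). On the A3 string (open MIDI 57), that pitch is 59 − 57 = fret 2.

2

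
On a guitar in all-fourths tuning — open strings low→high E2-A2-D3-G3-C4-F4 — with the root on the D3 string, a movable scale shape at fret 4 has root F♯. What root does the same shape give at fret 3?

Moving from fret 4 to fret 3 shifts the root by -1 semitone.
F♯ down 1 semitone is F.

F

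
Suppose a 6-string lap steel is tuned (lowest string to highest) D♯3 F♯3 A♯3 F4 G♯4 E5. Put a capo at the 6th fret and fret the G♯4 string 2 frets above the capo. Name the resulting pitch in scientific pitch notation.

The capo raises the open G♯4 by 6 semitones to D5; fretting 2 more gives G♯4 + 6 + 2 = G♯4 + 8 semitones = E5.

E5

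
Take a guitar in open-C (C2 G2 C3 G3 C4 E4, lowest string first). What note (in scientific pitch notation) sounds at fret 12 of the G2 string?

G2 is MIDI 43. Adding 12 gives 55, which is G3.

G3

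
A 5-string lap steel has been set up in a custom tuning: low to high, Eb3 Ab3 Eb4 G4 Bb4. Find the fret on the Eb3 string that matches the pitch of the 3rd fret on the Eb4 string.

15

Eb4 at fret 3 is Eb4 + 3 semitones = Gb4.
The open Eb3 string is 12 semitones below the open Eb4, so the same pitch on the Eb3 string lies at fret 3 + 12 = 15.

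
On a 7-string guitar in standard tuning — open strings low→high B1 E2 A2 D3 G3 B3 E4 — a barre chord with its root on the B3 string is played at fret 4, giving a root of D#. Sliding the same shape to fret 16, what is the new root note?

D#

Moving from fret 4 to fret 16 shifts the root by 12 semitones.
D# up 12 semitones is D#.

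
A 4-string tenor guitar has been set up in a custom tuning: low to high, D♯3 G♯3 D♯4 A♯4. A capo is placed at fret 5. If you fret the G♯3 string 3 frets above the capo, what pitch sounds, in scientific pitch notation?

E4

The capo raises the open G♯3 by 5 semitones to C♯4; fretting 3 more gives G♯3 + 5 + 3 = G♯3 + 8 semitones = E4.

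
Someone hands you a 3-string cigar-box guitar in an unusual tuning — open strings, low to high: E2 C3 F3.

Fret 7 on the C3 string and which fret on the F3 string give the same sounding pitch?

C3 at fret 7 is C3 + 7 semitones = G3.
The open F3 string is 5 semitones above the open C3, so the same pitch on the F3 string lies at fret 7 − 5 = 2.

2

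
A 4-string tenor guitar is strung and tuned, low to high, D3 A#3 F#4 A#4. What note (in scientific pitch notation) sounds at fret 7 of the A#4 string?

The open A#4 string plus 7 semitones: A#–B–C–C#–D–D#–E–F.
The walk passes from B into C once, so the octave number goes from 4 to 5.

F5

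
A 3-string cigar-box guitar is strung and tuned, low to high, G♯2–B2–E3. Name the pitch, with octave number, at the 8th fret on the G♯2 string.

The open G♯2 string plus 8 semitones: G#–A–A#–B–C–C#–D–D#–E.
The walk passes from B into C once, so the octave number goes from 2 to 3.

E3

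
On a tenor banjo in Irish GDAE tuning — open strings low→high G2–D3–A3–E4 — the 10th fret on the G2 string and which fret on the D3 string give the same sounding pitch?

3

Fret 10 on G2 is MIDI 43 + 10 = 53 (F3). On the D3 string (open MIDI 50), that pitch is 53 − 50 = fret 3.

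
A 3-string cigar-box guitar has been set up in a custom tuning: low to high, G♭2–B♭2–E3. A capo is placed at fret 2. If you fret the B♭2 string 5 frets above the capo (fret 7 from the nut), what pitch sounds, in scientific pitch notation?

F3

The capo raises the open B♭2 by 2 semitones to C3; fretting 5 more gives B♭2 + 2 + 5 = B♭2 + 7 semitones = F3.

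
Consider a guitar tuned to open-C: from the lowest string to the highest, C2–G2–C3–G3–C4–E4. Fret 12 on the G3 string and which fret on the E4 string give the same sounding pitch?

3

Fret 12 on G3 is MIDI 55 + 12 = 67 (G4). On the E4 string (open MIDI 64), that pitch is 67 − 64 = fret 3.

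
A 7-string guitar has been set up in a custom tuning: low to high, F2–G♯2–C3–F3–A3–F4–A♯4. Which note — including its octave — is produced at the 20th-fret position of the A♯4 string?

F♯6

Each fret is one semitone, so A♯4 + 20 = F♯6.
(Equivalently spelled G♭6.)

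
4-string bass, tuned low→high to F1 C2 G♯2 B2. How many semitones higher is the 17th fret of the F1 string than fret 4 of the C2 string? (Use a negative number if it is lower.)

6 semitones

F1 at fret 17 → A♯2 (MIDI 46); C2 at fret 4 → E2 (MIDI 40).
46 − 40 = 6, so the two pitches are 6 semitones apart.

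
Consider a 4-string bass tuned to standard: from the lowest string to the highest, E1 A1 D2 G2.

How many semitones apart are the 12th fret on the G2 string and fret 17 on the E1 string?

G2 at fret 12 → G3 (MIDI 55); E1 at fret 17 → A2 (MIDI 45).
55 − 45 = 10, so the two pitches are 10 semitones apart, with G3 the higher.

10 semitones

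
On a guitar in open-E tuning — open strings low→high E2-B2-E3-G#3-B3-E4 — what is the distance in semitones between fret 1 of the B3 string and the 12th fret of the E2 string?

8 semitones

B3 at fret 1 → C4 (MIDI 60); E2 at fret 12 → E3 (MIDI 52).
60 − 52 = 8, so the two pitches are 8 semitones apart, with C4 the higher.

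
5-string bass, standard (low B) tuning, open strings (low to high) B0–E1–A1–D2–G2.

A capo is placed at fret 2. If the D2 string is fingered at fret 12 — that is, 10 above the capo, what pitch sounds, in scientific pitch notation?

The capo raises the open D2 by 2 semitones to E2; fretting 10 more gives D2 + 2 + 10 = D2 + 12 semitones = D3.

D3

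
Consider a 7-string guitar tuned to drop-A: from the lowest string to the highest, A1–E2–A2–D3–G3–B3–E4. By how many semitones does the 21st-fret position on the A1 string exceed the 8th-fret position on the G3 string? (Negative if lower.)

-9 semitones

A1 at fret 21 → F♯3 (MIDI 54); G3 at fret 8 → D♯4 (MIDI 63).
54 − 63 = -9, so the two pitches are 9 semitones apart.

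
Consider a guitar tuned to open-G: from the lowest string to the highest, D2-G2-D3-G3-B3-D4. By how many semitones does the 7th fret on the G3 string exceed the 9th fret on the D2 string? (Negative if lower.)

15 semitones

G3 at fret 7 → D4 (MIDI 62); D2 at fret 9 → B2 (MIDI 47).
62 − 47 = 15, so the two pitches are 15 semitones apart.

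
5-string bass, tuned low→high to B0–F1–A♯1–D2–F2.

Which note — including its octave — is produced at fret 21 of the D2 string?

B3

D2 is MIDI 38. Adding 21 gives 59, which is B3.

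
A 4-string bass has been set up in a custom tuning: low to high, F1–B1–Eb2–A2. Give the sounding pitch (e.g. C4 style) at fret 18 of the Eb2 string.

A3

The open Eb2 string plus 18 semitones: Eb–E–F–Gb–…–G–Ab–A.
The walk passes from B into C once, so the octave number goes from 2 to 3.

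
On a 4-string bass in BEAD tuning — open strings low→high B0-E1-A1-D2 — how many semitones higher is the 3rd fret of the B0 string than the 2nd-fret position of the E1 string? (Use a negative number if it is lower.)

B0 at fret 3 → D1 (MIDI 26); E1 at fret 2 → F#1 (MIDI 30).
26 − 30 = -4, so the two pitches are 4 semitones apart.

-4 semitones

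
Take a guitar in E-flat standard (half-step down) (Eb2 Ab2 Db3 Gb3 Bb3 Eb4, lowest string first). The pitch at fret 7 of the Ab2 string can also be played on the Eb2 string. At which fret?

12

Fret 7 on Ab2 is MIDI 44 + 7 = 51 (Eb3). On the Eb2 string (open MIDI 39), that pitch is 51 − 39 = fret 12.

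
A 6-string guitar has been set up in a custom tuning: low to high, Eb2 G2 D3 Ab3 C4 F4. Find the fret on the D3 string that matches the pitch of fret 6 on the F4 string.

F4 at fret 6 is F4 + 6 semitones = B4.
The open D3 string is 15 semitones below the open F4, so the same pitch on the D3 string lies at fret 6 + 15 = 21.

21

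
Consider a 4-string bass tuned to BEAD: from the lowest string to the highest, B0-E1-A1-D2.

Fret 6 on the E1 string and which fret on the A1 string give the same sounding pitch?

1

E1 at fret 6 is E1 + 6 semitones = A#1.
The open A1 string is 5 semitones above the open E1, so the same pitch on the A1 string lies at fret 6 − 5 = 1.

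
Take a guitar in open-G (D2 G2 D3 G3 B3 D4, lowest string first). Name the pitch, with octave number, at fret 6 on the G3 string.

C♯4

G3 is MIDI 55. Adding 6 gives 61, which is C♯4.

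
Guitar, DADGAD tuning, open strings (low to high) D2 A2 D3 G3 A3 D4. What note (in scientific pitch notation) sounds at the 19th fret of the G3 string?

The open G3 string plus 19 semitones: G–G#–A–A#–…–C–C#–D.
The walk passes from B into C 2 times, so the octave number goes from 3 to 5.

D5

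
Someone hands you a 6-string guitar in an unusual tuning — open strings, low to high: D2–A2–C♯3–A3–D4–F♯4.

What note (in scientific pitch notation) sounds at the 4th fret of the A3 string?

C♯4

Each fret is one semitone, so A3 + 4 = C♯4.
(Equivalently spelled D♭4.)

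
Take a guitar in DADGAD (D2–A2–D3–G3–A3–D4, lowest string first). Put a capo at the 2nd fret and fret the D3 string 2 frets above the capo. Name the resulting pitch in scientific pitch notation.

F♯3

The capo raises the open D3 by 2 semitones to E3; fretting 2 more gives D3 + 2 + 2 = D3 + 4 semitones = F♯3.
(Also written G♭.)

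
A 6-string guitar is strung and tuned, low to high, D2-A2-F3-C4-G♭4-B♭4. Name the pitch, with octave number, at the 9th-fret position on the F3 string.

D4

The open F3 string plus 9 semitones: F–Gb–G–Ab–A–Bb–B–C–Db–D.
The walk passes from B into C once, so the octave number goes from 3 to 4.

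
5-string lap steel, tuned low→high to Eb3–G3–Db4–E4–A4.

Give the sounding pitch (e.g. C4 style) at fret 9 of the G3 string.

E4

The open G3 string plus 9 semitones: G–Ab–A–Bb–B–C–Db–D–Eb–E.
The walk passes from B into C once, so the octave number goes from 3 to 4.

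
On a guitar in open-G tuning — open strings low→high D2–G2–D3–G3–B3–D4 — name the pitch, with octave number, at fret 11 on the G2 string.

Each fret is one semitone, so G2 + 11 = F#3.
(Equivalently spelled Gb3.)

F#3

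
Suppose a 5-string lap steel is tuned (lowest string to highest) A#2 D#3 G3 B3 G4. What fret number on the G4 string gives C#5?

C#5 is 6 semitones above the open G4 (G–G#–A–A#–B–C–C#), so it sits at fret 6.

6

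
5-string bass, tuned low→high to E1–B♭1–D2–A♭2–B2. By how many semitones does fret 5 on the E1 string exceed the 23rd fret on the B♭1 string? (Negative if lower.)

-24 semitones

E1 at fret 5 → A1 (MIDI 33); B♭1 at fret 23 → A3 (MIDI 57).
33 − 57 = -24, so the two pitches are 24 semitones apart.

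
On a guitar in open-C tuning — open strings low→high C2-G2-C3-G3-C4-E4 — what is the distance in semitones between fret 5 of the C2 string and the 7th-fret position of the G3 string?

21 semitones

C2 at fret 5 → F2 (MIDI 41); G3 at fret 7 → D4 (MIDI 62).
41 − 62 = -21, so the two pitches are 21 semitones apart, with D4 the higher.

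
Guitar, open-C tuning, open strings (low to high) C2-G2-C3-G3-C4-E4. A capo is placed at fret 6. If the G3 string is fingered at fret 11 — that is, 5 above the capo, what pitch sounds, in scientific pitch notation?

The capo raises the open G3 by 6 semitones to C♯4; fretting 5 more gives G3 + 6 + 5 = G3 + 11 semitones = F♯4.

F♯4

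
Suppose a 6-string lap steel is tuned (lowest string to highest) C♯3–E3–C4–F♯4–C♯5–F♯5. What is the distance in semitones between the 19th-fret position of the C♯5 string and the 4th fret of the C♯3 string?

C♯5 at fret 19 → G♯6 (MIDI 92); C♯3 at fret 4 → F3 (MIDI 53).
92 − 53 = 39, so the two pitches are 39 semitones apart, with G♯6 the higher.

39 semitones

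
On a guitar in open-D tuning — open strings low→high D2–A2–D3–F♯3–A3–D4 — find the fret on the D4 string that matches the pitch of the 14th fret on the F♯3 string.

Fret 14 on F♯3 is MIDI 54 + 14 = 68 (G♯4). On the D4 string (open MIDI 62), that pitch is 68 − 62 = fret 6.

6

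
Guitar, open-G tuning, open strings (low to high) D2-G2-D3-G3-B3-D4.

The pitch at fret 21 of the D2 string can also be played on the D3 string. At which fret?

D2 at fret 21 is D2 + 21 semitones = B3.
The open D3 string is 12 semitones above the open D2, so the same pitch on the D3 string lies at fret 21 − 12 = 9.

9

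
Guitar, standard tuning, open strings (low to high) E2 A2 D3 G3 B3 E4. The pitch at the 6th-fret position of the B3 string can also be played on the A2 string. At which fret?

Fret 6 on B3 is MIDI 59 + 6 = 65 (F4). On the A2 string (open MIDI 45), that pitch is 65 − 45 = fret 20.

20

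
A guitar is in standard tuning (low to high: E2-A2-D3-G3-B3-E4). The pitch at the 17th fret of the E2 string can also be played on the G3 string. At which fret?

E2 at fret 17 is E2 + 17 semitones = A3.
The open G3 string is 15 semitones above the open E2, so the same pitch on the G3 string lies at fret 17 − 15 = 2.

2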